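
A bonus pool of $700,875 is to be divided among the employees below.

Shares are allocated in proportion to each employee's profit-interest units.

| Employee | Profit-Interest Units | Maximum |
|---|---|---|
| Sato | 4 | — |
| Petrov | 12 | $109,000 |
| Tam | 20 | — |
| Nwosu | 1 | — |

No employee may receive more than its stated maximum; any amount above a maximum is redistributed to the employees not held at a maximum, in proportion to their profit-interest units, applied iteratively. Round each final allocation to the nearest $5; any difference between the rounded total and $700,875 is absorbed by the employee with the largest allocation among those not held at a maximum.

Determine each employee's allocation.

Sato: $94,700 · Petrov: $109,000 · Tam: $473,500 · Nwosu: $23,675

Total profit-interest units = 37.
Pro-rata shares before constraints: Sato 75,770.27; Petrov 227,310.81; Tam 378,851.35; Nwosu 18,942.57.
Capped: Petrov ($109,000); balance $591,875 reallocated over remaining profit-interest units 25.
Remaining shares: Sato 94,700.00 → $94,700; Tam 473,500.00 → $473,500; Nwosu 23,675.00 → $23,675.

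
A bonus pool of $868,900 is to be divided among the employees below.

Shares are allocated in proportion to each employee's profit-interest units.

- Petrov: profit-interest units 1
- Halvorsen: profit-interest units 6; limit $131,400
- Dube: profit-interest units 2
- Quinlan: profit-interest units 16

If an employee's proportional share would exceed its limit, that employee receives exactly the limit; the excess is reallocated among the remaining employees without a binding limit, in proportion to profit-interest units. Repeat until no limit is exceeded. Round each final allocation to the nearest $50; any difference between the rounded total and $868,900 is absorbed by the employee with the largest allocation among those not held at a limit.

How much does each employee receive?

Total profit-interest units = 25.
Proportional shares (ignoring caps): Petrov 34,756.00; Halvorsen 208,536.00; Dube 69,512.00; Quinlan 556,096.00.
Cap binds for Halvorsen ($131,400); residual $737,500 reallocated over remaining profit-interest units 19.
Shares after redistribution: Petrov 38,815.79 → $38,800; Dube 77,631.58 → $77,650; Quinlan 621,052.63 → $621,050.

Petrov: $38,800; Halvorsen: $131,400; Dube: $77,650; Quinlan: $621,050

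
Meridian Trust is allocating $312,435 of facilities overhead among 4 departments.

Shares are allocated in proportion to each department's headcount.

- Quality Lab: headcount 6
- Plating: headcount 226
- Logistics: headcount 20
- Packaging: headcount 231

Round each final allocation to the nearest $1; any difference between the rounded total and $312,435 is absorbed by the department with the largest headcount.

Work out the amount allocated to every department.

Quality Lab: $3,881 · Plating: $146,191 · Logistics: $12,937 · Packaging: $149,426

Sum of headcount: 483.
Proportional shares: Quality Lab 6/483 × $312,435 = 3,881.18; Plating 226/483 × $312,435 = 146,191.12; Logistics 20/483 × $312,435 = 12,937.27; Packaging 231/483 × $312,435 = 149,425.43.
At nearest $1: Quality Lab $3,881; Plating $146,191; Logistics $12,937; Packaging $149,425. Sum = $312,434.
Difference $312,435 − $312,434 = +$1 applied to largest headcount (Packaging): Packaging becomes $149,426.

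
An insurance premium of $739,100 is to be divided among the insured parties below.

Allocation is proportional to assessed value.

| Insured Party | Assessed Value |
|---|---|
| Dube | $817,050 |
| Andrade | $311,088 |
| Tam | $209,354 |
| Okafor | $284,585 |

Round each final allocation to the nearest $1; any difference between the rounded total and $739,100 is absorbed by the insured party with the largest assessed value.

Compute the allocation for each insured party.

Dube: $372,290; Andrade: $141,747; Tam: $95,392; Okafor: $129,671

Total assessed value = 1,622,077.
Proportional shares: Dube 817,050/1,622,077 × $739,100 = 372,289.14; Andrade 311,088/1,622,077 × $739,100 = 141,747.37; Tam 209,354/1,622,077 × $739,100 = 95,392.23; Okafor 284,585/1,622,077 × $739,100 = 129,671.26.
Rounded to nearest $1: Dube $372,289; Andrade $141,747; Tam $95,392; Okafor $129,671. Sum = $739,099.
Difference $739,100 − $739,099 = +$1 applied to largest assessed value (Dube): Dube becomes $372,290.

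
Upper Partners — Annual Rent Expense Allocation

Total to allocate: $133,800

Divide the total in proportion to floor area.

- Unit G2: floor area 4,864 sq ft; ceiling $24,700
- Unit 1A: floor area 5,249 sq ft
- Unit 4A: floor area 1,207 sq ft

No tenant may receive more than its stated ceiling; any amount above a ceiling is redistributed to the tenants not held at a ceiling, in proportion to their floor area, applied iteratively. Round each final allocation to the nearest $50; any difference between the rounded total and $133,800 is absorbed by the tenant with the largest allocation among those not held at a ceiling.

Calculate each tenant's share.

Unit G2: $24,700 | Unit 1A: $88,700 | Unit 4A: $20,400

Total floor area = 11,320.
Pro-rata shares before constraints: Unit G2 57,491.45; Unit 1A 62,042.07; Unit 4A 14,266.48.
Capped: Unit G2 ($24,700); remaining pool $109,100 reallocated over remaining floor area 6,456.
Redistributed shares: Unit 1A 88,702.90 → $88,700; Unit 4A 20,397.10 → $20,400.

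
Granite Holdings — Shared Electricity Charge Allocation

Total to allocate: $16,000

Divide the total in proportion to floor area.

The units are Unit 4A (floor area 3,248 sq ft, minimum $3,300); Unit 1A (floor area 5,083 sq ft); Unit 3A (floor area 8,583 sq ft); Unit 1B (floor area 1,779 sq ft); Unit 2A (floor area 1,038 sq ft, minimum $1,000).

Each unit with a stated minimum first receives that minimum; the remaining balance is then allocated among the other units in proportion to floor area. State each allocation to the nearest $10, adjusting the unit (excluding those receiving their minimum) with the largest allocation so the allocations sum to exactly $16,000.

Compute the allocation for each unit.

Fund the minimums — Unit 4A $3,300; Unit 2A $1,000. Balance $11,700.
Balance split over remaining floor area 15,445: Unit 1A 3,850.51 → $3,850; Unit 3A 6,501.85 → $6,500; Unit 1B 1,347.64 → $1,350.

Unit 4A: $3,300; Unit 1A: $3,850; Unit 3A: $6,500; Unit 1B: $1,350; Unit 2A: $1,000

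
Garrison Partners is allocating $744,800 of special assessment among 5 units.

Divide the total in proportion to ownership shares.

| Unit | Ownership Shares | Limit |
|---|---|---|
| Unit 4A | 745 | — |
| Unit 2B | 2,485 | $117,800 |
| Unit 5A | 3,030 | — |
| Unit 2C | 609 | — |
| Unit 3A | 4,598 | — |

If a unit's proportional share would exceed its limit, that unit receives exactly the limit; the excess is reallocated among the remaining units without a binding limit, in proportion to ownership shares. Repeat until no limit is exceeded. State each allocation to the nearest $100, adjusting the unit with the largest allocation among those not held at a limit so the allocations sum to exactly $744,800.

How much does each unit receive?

Ownership shares total: 11,467.
Proportional shares (ignoring caps): Unit 4A 48,388.94; Unit 2B 161,404.73; Unit 5A 196,803.35; Unit 2C 39,555.52; Unit 3A 298,647.46.
Capped: Unit 2B ($117,800); remaining pool $627,000 reallocated over remaining ownership shares 8,982.
Redistributed shares: Unit 4A 52,005.68 → $52,000; Unit 5A 211,513.03 → $211,500; Unit 2C 42,512.02 → $42,500; Unit 3A 320,969.27 → $321,000.

Unit 4A: $52,000 | Unit 2B: $117,800 | Unit 5A: $211,500 | Unit 2C: $42,500 | Unit 3A: $321,000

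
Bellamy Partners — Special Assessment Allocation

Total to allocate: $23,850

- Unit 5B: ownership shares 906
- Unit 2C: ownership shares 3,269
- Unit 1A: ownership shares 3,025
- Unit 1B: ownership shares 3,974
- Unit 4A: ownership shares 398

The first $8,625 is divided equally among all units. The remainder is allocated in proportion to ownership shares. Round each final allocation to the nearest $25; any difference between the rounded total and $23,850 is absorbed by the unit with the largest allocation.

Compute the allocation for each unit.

Unit 5B: $2,925; Unit 2C: $6,025; Unit 1A: $5,700; Unit 1B: $6,950; Unit 4A: $2,250

First tranche $8,625 split equally: $1,725 each.
Remainder $15,225 by ownership shares (total 11,572): Unit 5B 1,192.00 → $1,200; Unit 2C 4,300.94 → $4,300; Unit 1A 3,979.92 → $3,975; Unit 1B 5,228.50 → $5,225; Unit 4A 523.64 → $525.
Totals: Unit 5B $1,725 + $1,200 = $2,925; Unit 2C $1,725 + $4,300 = $6,025; Unit 1A $1,725 + $3,975 = $5,700; Unit 1B $1,725 + $5,225 = $6,950; Unit 4A $1,725 + $525 = $2,250.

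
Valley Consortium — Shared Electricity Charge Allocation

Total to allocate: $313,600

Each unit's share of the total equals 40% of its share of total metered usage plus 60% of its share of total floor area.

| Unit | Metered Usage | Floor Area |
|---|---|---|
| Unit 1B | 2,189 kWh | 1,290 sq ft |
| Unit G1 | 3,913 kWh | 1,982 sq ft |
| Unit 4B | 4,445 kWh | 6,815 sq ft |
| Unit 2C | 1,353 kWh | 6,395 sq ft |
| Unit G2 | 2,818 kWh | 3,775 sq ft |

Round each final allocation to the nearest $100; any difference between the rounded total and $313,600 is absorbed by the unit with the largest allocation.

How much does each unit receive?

Metered usage total 14,718; floor area total 20,257.
Combined weights (40% metered usage + 60% floor area): Unit 1B 0.0977; Unit G1 0.1651; Unit 4B 0.3227; Unit 2C 0.2262; Unit G2 0.1884.
Unrounded shares: Unit 1B 30,638.97; Unit G1 51,760.18; Unit 4B 101,186.37; Unit 2C 70,932.34; Unit G2 59,082.14.
After rounding ($100): Unit 1B $30,600; Unit G1 $51,800; Unit 4B $101,200; Unit 2C $70,900; Unit G2 $59,100. Sum = $313,600.
Sum already equals the total — no adjustment.

Unit 1B: $30,600 · Unit G1: $51,800 · Unit 4B: $101,200 · Unit 2C: $70,900 · Unit G2: $59,100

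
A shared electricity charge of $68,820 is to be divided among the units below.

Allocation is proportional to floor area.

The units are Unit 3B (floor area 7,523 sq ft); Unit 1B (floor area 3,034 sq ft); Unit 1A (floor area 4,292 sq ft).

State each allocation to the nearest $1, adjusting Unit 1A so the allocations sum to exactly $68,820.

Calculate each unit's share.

Total floor area = 14,849.
Proportional shares: Unit 3B 7,523/14,849 × $68,820 = 34,866.51; Unit 1B 3,034/14,849 × $68,820 = 14,061.54; Unit 1A 4,292/14,849 × $68,820 = 19,891.94.
Rounded to nearest $1: Unit 3B $34,867; Unit 1B $14,062; Unit 1A $19,892. Sum = $68,821.
Difference $68,820 − $68,821 = −$1 applied to Unit 1A: Unit 1A becomes $19,891.

Unit 3B: $34,867 · Unit 1B: $14,062 · Unit 1A: $19,891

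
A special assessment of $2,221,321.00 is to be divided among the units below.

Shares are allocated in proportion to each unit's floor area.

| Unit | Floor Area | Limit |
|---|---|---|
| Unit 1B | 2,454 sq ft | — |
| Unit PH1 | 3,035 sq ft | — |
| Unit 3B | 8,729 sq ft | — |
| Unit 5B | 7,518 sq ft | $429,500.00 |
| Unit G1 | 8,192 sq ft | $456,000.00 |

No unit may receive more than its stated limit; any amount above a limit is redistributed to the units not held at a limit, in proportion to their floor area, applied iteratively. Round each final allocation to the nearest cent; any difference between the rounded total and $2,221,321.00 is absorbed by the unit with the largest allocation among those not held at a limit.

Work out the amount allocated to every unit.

Unit 1B: $230,560.19 · Unit PH1: $285,146.77 · Unit 3B: $820,114.04 · Unit 5B: $429,500.00 · Unit G1: $456,000.00

Total floor area = 29,928.
Unconstrained shares: Unit 1B 182,141.1967; Unit PH1 225,264.2754; Unit 3B 647,885.2917; Unit 5B 558,002.2480; Unit G1 608,027.9882.
Capped: Unit 5B ($429,500.00), Unit G1 ($456,000.00); residual $1,335,821.00 reallocated over remaining floor area 14,218.
Redistributed shares: Unit 1B 230,560.1867 → $230,560.19; Unit PH1 285,146.7671 → $285,146.77; Unit 3B 820,114.0462 → $820,114.05.
Rounding difference −$0.01 applied to Unit 3B → $820,114.04.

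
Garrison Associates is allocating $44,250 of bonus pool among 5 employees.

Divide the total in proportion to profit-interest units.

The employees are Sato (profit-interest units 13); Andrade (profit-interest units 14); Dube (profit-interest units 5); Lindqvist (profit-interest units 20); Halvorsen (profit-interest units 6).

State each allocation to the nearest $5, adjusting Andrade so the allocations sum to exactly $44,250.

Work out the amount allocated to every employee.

Sato: $9,920 | Andrade: $10,675 | Dube: $3,815 | Lindqvist: $15,260 | Halvorsen: $4,580

Total profit-interest units = 58.
Proportional shares: Sato 13/58 × $44,250 = 9,918.10; Andrade 14/58 × $44,250 = 10,681.03; Dube 5/58 × $44,250 = 3,814.66; Lindqvist 20/58 × $44,250 = 15,258.62; Halvorsen 6/58 × $44,250 = 4,577.59.
Rounded to nearest $5: Sato $9,920; Andrade $10,680; Dube $3,815; Lindqvist $15,260; Halvorsen $4,580. Sum = $44,255.
Difference $44,250 − $44,255 = −$5 applied to Andrade: Andrade becomes $10,675.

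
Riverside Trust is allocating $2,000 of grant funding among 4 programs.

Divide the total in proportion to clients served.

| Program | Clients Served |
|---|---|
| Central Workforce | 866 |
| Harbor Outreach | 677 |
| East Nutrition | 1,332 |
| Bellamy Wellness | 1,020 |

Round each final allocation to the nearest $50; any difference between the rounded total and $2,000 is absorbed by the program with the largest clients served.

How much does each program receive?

Sum of clients served: 866 + 677 + 1,332 + 1,020 = 3,895.
Unrounded shares: Central Workforce 444.67; Harbor Outreach 347.63; East Nutrition 683.95; Bellamy Wellness 523.75.
Rounded to nearest $50: Central Workforce $450; Harbor Outreach $350; East Nutrition $700; Bellamy Wellness $500. Sum = $2,000.
Rounded total matches; no reconciliation needed.

Central Workforce: $450 | Harbor Outreach: $350 | East Nutrition: $700 | Bellamy Wellness: $500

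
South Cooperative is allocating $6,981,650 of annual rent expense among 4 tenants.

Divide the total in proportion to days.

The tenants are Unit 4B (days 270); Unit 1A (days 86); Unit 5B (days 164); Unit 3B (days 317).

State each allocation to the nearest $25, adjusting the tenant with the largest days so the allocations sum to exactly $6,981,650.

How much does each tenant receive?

Days total: 270 + 86 + 164 + 317 = 837.
Pro-rata amounts: Unit 4B 2,252,145.16; Unit 1A 717,349.94; Unit 5B 1,367,969.65; Unit 3B 2,644,185.24.
At nearest $25: Unit 4B $2,252,150; Unit 1A $717,350; Unit 5B $1,367,975; Unit 3B $2,644,175. Sum = $6,981,650.
Sum already equals the total — no adjustment.

Unit 4B: $2,252,150; Unit 1A: $717,350; Unit 5B: $1,367,975; Unit 3B: $2,644,175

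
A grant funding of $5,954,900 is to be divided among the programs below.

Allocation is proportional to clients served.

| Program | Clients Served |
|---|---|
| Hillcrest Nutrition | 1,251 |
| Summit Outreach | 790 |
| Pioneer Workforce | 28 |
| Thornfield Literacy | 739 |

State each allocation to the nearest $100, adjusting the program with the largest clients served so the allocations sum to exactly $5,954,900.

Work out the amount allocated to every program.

Clients served total: 1,251 + 790 + 28 + 739 = 2,808.
Raw shares: Hillcrest Nutrition 2,652,984.29; Summit Outreach 1,675,345.80; Pioneer Workforce 59,379.34; Thornfield Literacy 1,567,190.56.
Rounded to nearest $100: Hillcrest Nutrition $2,653,000; Summit Outreach $1,675,300; Pioneer Workforce $59,400; Thornfield Literacy $1,567,200. Sum = $5,954,900.
Sum already equals the total — no adjustment.

Hillcrest Nutrition: $2,653,000 | Summit Outreach: $1,675,300 | Pioneer Workforce: $59,400 | Thornfield Literacy: $1,567,200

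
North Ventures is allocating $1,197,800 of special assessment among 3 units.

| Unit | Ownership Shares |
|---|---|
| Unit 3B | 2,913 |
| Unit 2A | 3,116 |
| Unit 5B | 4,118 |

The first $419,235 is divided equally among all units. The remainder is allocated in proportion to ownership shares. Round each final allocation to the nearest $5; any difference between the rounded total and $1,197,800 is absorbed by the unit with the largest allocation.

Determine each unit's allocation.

Unit 3B: $363,255 · Unit 2A: $378,830 · Unit 5B: $455,715

First tranche $419,235 split equally: $139,745 each.
Remainder $778,565 by ownership shares (total 10,147): Unit 3B 223,510.38 → $223,510; Unit 2A 239,086.29 → $239,085; Unit 5B 315,968.33 → $315,970.
Totals: Unit 3B $139,745 + $223,510 = $363,255; Unit 2A $139,745 + $239,085 = $378,830; Unit 5B $139,745 + $315,970 = $455,715.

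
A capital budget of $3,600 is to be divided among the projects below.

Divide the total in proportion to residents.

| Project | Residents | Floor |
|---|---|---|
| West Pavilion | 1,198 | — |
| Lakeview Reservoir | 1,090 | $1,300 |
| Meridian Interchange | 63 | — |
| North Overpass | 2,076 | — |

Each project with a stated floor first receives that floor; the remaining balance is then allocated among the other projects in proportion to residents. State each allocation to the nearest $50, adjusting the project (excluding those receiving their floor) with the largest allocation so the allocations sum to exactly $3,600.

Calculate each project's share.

West Pavilion: $850 | Lakeview Reservoir: $1,300 | Meridian Interchange: $50 | North Overpass: $1,400

Guaranteed amounts: Lakeview Reservoir $1,300. Remaining pool $2,300.
Remaining pool split over remaining residents 3,337: West Pavilion 825.71 → $850; Meridian Interchange 43.42 → $50; North Overpass 1,430.87 → $1,450.
Rounding difference −$50 applied to North Overpass → $1,400.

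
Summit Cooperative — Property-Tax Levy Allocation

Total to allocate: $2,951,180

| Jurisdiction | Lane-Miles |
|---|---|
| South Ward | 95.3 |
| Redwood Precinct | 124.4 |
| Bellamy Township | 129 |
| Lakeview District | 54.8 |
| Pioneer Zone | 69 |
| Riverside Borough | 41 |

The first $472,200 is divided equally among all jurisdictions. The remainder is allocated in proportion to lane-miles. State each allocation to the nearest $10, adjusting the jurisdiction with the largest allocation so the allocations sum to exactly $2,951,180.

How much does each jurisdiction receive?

South Ward: $538,770 | Redwood Precinct: $679,260 | Bellamy Township: $701,460 | Lakeview District: $343,250 | Pioneer Zone: $411,810 | Riverside Borough: $276,630

First tranche $472,200 split equally: $78,700 each.
Remainder $2,478,980 by lane-miles (total 513.5): South Ward 460,071.65 → $460,070; Redwood Precinct 600,555.23 → $600,560; Bellamy Township 622,762.26 → $622,760; Lakeview District 264,553.27 → $264,550; Pioneer Zone 333,105.39 → $333,110; Riverside Borough 197,932.19 → $197,930.
Totals: South Ward $78,700 + $460,070 = $538,770; Redwood Precinct $78,700 + $600,560 = $679,260; Bellamy Township $78,700 + $622,760 = $701,460; Lakeview District $78,700 + $264,550 = $343,250; Pioneer Zone $78,700 + $333,110 = $411,810; Riverside Borough $78,700 + $197,930 = $276,630.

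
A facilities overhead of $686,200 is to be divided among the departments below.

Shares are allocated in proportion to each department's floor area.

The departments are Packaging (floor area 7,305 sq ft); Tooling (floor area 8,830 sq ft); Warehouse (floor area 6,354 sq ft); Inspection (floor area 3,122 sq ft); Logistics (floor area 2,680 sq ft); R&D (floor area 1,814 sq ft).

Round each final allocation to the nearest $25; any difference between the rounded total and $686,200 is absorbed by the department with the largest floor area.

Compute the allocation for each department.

Packaging: $166,500; Tooling: $201,300; Warehouse: $144,825; Inspection: $71,150; Logistics: $61,075; R&D: $41,350

Total floor area = 30,105.
Pro-rata amounts: Packaging 7,305/30,105 × $686,200 = 166,506.93; Tooling 8,830/30,105 × $686,200 = 201,267.10; Warehouse 6,354/30,105 × $686,200 = 144,830.25; Inspection 3,122/30,105 × $686,200 = 71,161.48; Logistics 2,680/30,105 × $686,200 = 61,086.73; R&D 1,814/30,105 × $686,200 = 41,347.51.
Rounded to nearest $25: Packaging $166,500; Tooling $201,275; Warehouse $144,825; Inspection $71,150; Logistics $61,075; R&D $41,350. Sum = $686,175.
Difference $686,200 − $686,175 = +$25 applied to largest floor area (Tooling): Tooling becomes $201,300.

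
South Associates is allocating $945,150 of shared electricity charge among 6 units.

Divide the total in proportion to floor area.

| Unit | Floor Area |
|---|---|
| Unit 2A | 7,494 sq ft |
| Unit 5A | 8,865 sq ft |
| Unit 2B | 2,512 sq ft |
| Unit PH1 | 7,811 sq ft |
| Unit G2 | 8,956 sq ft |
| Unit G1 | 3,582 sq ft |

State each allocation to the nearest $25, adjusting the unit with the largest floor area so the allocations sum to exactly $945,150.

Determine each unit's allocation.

Unit 2A: $180,600; Unit 5A: $213,625; Unit 2B: $60,525; Unit PH1: $188,225; Unit G2: $215,850; Unit G1: $86,325

Sum of floor area: 39,220.
Proportional shares: Unit 2A 7,494/39,220 × $945,150 = 180,595.46; Unit 5A 8,865/39,220 × $945,150 = 213,634.75; Unit 2B 2,512/39,220 × $945,150 = 60,535.87; Unit PH1 7,811/39,220 × $945,150 = 188,234.74; Unit G2 8,956/39,220 × $945,150 = 215,827.73; Unit G1 3,582/39,220 × $945,150 = 86,321.45.
Rounded to nearest $25: Unit 2A $180,600; Unit 5A $213,625; Unit 2B $60,525; Unit PH1 $188,225; Unit G2 $215,825; Unit G1 $86,325. Sum = $945,125.
Difference $945,150 − $945,125 = +$25 applied to largest floor area (Unit G2): Unit G2 becomes $215,850.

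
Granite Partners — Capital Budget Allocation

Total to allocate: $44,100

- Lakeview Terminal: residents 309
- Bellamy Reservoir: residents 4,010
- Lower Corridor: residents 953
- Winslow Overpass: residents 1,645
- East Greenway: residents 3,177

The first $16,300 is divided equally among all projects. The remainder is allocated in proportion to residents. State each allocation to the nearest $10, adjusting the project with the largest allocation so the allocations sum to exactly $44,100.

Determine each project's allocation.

Equal tier: $16,300 ÷ 5 = $3,260 apiece.
Remainder $27,800 by residents (total 10,094): Lakeview Terminal 851.02 → $850; Bellamy Reservoir 11,043.99 → $11,040; Lower Corridor 2,624.67 → $2,620; Winslow Overpass 4,530.51 → $4,530; East Greenway 8,749.81 → $8,750.
Rounding difference +$10 on remainder applied to Bellamy Reservoir.
Totals: Lakeview Terminal $3,260 + $850 = $4,110; Bellamy Reservoir $3,260 + $11,050 = $14,310; Lower Corridor $3,260 + $2,620 = $5,880; Winslow Overpass $3,260 + $4,530 = $7,790; East Greenway $3,260 + $8,750 = $12,010.

Lakeview Terminal: $4,110 | Bellamy Reservoir: $14,310 | Lower Corridor: $5,880 | Winslow Overpass: $7,790 | East Greenway: $12,010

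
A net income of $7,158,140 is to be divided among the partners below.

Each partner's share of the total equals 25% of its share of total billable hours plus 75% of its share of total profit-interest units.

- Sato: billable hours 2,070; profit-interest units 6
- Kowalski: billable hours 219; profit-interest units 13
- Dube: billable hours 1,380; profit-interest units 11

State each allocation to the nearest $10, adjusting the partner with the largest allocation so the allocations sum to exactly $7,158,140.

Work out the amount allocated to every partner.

Sato: $2,083,350; Kowalski: $2,433,210; Dube: $2,641,580

Billable hours total 3,669; profit-interest units total 30.
Combined weights (25% billable hours + 75% profit-interest units): Sato 0.2910; Kowalski 0.3399; Dube 0.3690.
Raw shares: Sato 2,083,352.36; Kowalski 2,433,211.57; Dube 2,641,576.07.
After rounding ($10): Sato $2,083,350; Kowalski $2,433,210; Dube $2,641,580. Sum = $7,158,140.
No rounding difference to absorb.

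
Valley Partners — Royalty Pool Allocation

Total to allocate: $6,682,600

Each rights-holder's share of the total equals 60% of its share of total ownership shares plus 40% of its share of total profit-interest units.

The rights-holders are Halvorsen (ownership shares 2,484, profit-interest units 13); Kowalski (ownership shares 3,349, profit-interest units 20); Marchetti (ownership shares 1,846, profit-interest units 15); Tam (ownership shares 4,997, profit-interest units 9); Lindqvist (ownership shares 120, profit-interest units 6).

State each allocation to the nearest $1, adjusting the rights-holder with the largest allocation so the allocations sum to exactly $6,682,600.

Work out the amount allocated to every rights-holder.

Ownership shares total 12,796; profit-interest units total 63.
Combined weights (60% ownership shares + 40% profit-interest units): Halvorsen 0.1990; Kowalski 0.2840; Marchetti 0.1818; Tam 0.2915; Lindqvist 0.0437.
Pro-rata amounts: Halvorsen 1,329,928.15; Kowalski 1,897,975.85; Marchetti 1,214,872.59; Tam 1,947,646.80; Lindqvist 292,176.61.
After rounding ($1): Halvorsen $1,329,928; Kowalski $1,897,976; Marchetti $1,214,873; Tam $1,947,647; Lindqvist $292,177. Sum = $6,682,601.
Difference $6,682,600 − $6,682,601 = −$1 applied to largest allocation (Tam): Tam becomes $1,947,646.

Halvorsen: $1,329,928; Kowalski: $1,897,976; Marchetti: $1,214,873; Tam: $1,947,646; Lindqvist: $292,177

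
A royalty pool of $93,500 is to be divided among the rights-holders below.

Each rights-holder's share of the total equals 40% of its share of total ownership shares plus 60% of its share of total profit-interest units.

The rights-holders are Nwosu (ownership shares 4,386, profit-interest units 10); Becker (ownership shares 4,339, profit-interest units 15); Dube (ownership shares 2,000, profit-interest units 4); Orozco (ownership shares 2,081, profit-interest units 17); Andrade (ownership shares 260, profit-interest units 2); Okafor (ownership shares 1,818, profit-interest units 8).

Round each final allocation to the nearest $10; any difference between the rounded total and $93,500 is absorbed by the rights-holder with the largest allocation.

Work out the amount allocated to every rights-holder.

Ownership shares total 14,884; profit-interest units total 56.
Blended shares (40% ownership shares + 60% profit-interest units): Nwosu 0.2250; Becker 0.2773; Dube 0.0966; Orozco 0.2381; Andrade 0.0284; Okafor 0.1346.
Proportional shares: Nwosu 21,038.85; Becker 25,929.67; Dube 9,032.67; Orozco 22,259.42; Andrade 2,656.89; Okafor 12,582.49.
At nearest $10: Nwosu $21,040; Becker $25,930; Dube $9,030; Orozco $22,260; Andrade $2,660; Okafor $12,580. Sum = $93,500.
No rounding difference to absorb.

Nwosu: $21,040 · Becker: $25,930 · Dube: $9,030 · Orozco: $22,260 · Andrade: $2,660 · Okafor: $12,580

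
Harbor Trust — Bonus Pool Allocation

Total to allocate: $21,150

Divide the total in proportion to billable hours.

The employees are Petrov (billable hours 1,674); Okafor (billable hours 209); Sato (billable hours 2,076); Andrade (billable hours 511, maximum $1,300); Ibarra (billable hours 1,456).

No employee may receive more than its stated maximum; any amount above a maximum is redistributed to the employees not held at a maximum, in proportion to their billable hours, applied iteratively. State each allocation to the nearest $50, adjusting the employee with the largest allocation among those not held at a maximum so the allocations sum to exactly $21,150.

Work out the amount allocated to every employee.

Billable hours total: 5,926.
Pro-rata shares before constraints: Petrov 5,974.54; Okafor 745.92; Sato 7,409.28; Andrade 1,823.77; Ibarra 5,196.49.
Held at cap: Andrade ($1,300); balance $19,850 reallocated over remaining billable hours 5,415.
Redistributed shares: Petrov 6,136.45 → $6,150; Okafor 766.14 → $750; Sato 7,610.08 → $7,600; Ibarra 5,337.32 → $5,350.

Petrov: $6,150 · Okafor: $750 · Sato: $7,600 · Andrade: $1,300 · Ibarra: $5,350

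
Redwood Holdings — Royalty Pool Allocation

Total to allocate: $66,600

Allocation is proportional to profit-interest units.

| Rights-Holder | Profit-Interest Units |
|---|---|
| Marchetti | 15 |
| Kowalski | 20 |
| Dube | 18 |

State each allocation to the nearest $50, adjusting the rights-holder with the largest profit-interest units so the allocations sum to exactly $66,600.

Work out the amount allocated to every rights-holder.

Total profit-interest units = 15 + 20 + 18 = 53.
Raw shares: Marchetti 18,849.06; Kowalski 25,132.08; Dube 22,618.87.
Rounded to nearest $50: Marchetti $18,850; Kowalski $25,150; Dube $22,600. Sum = $66,600.
No rounding difference to absorb.

Marchetti: $18,850 · Kowalski: $25,150 · Dube: $22,600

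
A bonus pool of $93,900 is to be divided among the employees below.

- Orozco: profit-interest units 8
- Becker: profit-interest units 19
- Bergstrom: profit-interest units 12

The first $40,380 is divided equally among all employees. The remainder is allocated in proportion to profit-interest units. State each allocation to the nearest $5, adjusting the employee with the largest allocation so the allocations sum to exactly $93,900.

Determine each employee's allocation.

Orozco: $24,440 | Becker: $39,530 | Bergstrom: $29,930

First tranche $40,380 split equally: $13,460 each.
Remainder $53,520 by profit-interest units (total 39): Orozco 10,978.46 → $10,980; Becker 26,073.85 → $26,075; Bergstrom 16,467.69 → $16,470.
Rounding difference −$5 on remainder applied to Becker.
Totals: Orozco $13,460 + $10,980 = $24,440; Becker $13,460 + $26,070 = $39,530; Bergstrom $13,460 + $16,470 = $29,930.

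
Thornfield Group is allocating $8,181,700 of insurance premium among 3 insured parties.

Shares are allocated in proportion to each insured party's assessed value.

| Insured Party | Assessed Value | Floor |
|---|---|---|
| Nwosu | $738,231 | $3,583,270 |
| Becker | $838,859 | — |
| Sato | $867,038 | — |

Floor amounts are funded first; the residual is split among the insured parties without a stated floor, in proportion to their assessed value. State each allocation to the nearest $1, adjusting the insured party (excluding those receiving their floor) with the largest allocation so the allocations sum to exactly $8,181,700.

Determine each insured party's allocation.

Nwosu: $3,583,270 | Becker: $2,261,235 | Sato: $2,337,195

Fund the minimums — Nwosu $3,583,270. Residual $4,598,430.
Residual split over remaining assessed value 1,705,897: Becker 2,261,235.23 → $2,261,235; Sato 2,337,194.77 → $2,337,195.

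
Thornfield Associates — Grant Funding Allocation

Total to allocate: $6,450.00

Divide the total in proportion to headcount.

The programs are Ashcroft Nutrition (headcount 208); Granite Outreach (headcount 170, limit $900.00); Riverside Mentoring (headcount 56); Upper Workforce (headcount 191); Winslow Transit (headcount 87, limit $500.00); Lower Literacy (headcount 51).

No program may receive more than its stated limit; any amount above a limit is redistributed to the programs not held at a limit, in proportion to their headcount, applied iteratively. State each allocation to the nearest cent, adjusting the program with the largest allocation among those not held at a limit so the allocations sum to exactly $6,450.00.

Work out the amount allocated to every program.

Ashcroft Nutrition: $2,075.89 · Granite Outreach: $900.00 · Riverside Mentoring: $558.89 · Upper Workforce: $1,906.23 · Winslow Transit: $500.00 · Lower Literacy: $508.99

Sum of headcount: 763.
Unconstrained shares: Ashcroft Nutrition 1,758.3224; Granite Outreach 1,437.0904; Riverside Mentoring 473.3945; Upper Workforce 1,614.6134; Winslow Transit 735.4522; Lower Literacy 431.1271.
Cap binds for Granite Outreach ($900.00), Winslow Transit ($500.00); balance $5,050.00 reallocated over remaining headcount 506.
Redistributed shares: Ashcroft Nutrition 2,075.8893 → $2,075.89; Riverside Mentoring 558.8933 → $558.89; Upper Workforce 1,906.2253 → $1,906.23; Lower Literacy 508.9921 → $508.99.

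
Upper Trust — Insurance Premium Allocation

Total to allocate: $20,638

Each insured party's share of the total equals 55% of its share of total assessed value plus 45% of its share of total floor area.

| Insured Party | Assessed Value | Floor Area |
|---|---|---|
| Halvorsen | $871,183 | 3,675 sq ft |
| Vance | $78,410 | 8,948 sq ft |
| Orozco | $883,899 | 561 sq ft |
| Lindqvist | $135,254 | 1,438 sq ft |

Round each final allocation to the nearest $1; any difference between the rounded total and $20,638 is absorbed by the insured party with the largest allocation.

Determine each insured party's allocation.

Halvorsen: $7,358 · Vance: $6,135 · Orozco: $5,452 · Lindqvist: $1,693

Totals — assessed value 1,968,746, floor area 14,622.
Combined weights (55% assessed value + 45% floor area): Halvorsen 0.3565; Vance 0.2973; Orozco 0.2642; Lindqvist 0.0820.
Pro-rata amounts: Halvorsen 7,357.01; Vance 6,135.36; Orozco 5,452.48; Lindqvist 1,693.15.
Rounded to nearest $1: Halvorsen $7,357; Vance $6,135; Orozco $5,452; Lindqvist $1,693. Sum = $20,637.
Difference $20,638 − $20,637 = +$1 applied to largest allocation (Halvorsen): Halvorsen becomes $7,358.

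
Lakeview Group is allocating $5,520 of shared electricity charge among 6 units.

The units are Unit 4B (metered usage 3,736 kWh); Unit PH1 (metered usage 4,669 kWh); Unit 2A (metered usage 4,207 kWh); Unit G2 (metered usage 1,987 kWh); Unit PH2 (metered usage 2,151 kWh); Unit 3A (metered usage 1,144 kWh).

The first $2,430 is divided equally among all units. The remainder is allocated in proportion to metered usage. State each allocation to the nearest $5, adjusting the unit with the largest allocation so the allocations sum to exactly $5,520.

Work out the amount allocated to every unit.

First tranche $2,430 split equally: $405 each.
Remainder $3,090 by metered usage (total 17,894): Unit 4B 645.15 → $645; Unit PH1 806.26 → $805; Unit 2A 726.48 → $725; Unit G2 343.12 → $345; Unit PH2 371.44 → $370; Unit 3A 197.55 → $200.
Totals: Unit 4B $405 + $645 = $1,050; Unit PH1 $405 + $805 = $1,210; Unit 2A $405 + $725 = $1,130; Unit G2 $405 + $345 = $750; Unit PH2 $405 + $370 = $775; Unit 3A $405 + $200 = $605.

Unit 4B: $1,050; Unit PH1: $1,210; Unit 2A: $1,130; Unit G2: $750; Unit PH2: $775; Unit 3A: $605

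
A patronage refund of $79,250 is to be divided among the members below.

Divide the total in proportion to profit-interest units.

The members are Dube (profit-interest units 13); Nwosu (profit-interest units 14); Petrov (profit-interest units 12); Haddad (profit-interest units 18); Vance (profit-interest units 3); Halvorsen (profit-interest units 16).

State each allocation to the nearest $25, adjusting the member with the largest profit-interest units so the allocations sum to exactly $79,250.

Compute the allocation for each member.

Sum of profit-interest units: 13 + 14 + 12 + 18 + 3 + 16 = 76.
Proportional shares: Dube 13,555.92; Nwosu 14,598.68; Petrov 12,513.16; Haddad 18,769.74; Vance 3,128.29; Halvorsen 16,684.21.
After rounding ($25): Dube $13,550; Nwosu $14,600; Petrov $12,525; Haddad $18,775; Vance $3,125; Halvorsen $16,675. Sum = $79,250.
Sum already equals the total — no adjustment.

Dube: $13,550 | Nwosu: $14,600 | Petrov: $12,525 | Haddad: $18,775 | Vance: $3,125 | Halvorsen: $16,675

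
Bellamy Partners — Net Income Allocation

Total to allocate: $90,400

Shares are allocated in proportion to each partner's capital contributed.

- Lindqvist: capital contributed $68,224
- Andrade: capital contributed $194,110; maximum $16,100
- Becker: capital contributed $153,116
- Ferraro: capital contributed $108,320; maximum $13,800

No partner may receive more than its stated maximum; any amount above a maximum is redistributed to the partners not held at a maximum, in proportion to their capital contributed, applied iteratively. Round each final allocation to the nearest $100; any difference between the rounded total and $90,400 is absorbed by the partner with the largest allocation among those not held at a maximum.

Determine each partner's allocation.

Sum of capital contributed: 523,770.
Proportional shares (ignoring caps): Lindqvist 11,775.11; Andrade 33,502.38; Becker 26,427.03; Ferraro 18,695.47.
Capped: Andrade ($16,100), Ferraro ($13,800); remaining pool $60,500 reallocated over remaining capital contributed 221,340.
Remaining shares: Lindqvist 18,648.02 → $18,600; Becker 41,851.98 → $41,900.

Lindqvist: $18,600; Andrade: $16,100; Becker: $41,900; Ferraro: $13,800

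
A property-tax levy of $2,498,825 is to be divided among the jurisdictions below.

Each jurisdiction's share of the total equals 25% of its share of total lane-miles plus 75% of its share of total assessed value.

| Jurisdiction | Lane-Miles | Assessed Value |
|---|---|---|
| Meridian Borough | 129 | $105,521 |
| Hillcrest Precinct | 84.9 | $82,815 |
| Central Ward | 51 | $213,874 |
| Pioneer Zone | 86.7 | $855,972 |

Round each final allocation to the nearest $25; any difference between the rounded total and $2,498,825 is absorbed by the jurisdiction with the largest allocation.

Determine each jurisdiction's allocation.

Meridian Borough: $386,375 · Hillcrest Precinct: $274,200 · Central Ward: $409,200 · Pioneer Zone: $1,429,050

Lane-miles total 351.6; assessed value total 1,258,182.
Composite weights (25% lane-miles + 75% assessed value): Meridian Borough 0.1546; Hillcrest Precinct 0.1097; Central Ward 0.1638; Pioneer Zone 0.5719.
Proportional shares: Meridian Borough 386,379.38; Hillcrest Precinct 274,202.98; Central Ward 409,189.34; Pioneer Zone 1,429,053.30.
After rounding ($25): Meridian Borough $386,375; Hillcrest Precinct $274,200; Central Ward $409,200; Pioneer Zone $1,429,050. Sum = $2,498,825.
Rounded total matches; no reconciliation needed.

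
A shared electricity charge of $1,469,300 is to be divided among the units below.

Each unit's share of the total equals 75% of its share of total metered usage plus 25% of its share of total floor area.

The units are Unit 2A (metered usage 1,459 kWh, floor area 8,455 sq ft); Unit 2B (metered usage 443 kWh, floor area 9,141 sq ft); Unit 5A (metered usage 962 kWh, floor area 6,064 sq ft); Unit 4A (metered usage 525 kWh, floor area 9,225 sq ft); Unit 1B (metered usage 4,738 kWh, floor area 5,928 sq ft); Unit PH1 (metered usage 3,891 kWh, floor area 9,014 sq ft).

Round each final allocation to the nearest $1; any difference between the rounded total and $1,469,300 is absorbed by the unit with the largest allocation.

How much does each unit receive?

Metered usage total 12,018; floor area total 47,827.
Blended shares (75% metered usage + 25% floor area): Unit 2A 0.1352; Unit 2B 0.0754; Unit 5A 0.0917; Unit 4A 0.0810; Unit 1B 0.3267; Unit PH1 0.2899.
Proportional shares: Unit 2A 198,717.93; Unit 2B 110,825.80; Unit 5A 134,782.60; Unit 4A 118,989.83; Unit 1B 479,973.53; Unit PH1 426,010.31.
Rounded to nearest $1: Unit 2A $198,718; Unit 2B $110,826; Unit 5A $134,783; Unit 4A $118,990; Unit 1B $479,974; Unit PH1 $426,010. Sum = $1,469,301.
Difference $1,469,300 − $1,469,301 = −$1 applied to largest allocation (Unit 1B): Unit 1B becomes $479,973.

Unit 2A: $198,718; Unit 2B: $110,826; Unit 5A: $134,783; Unit 4A: $118,990; Unit 1B: $479,973; Unit PH1: $426,010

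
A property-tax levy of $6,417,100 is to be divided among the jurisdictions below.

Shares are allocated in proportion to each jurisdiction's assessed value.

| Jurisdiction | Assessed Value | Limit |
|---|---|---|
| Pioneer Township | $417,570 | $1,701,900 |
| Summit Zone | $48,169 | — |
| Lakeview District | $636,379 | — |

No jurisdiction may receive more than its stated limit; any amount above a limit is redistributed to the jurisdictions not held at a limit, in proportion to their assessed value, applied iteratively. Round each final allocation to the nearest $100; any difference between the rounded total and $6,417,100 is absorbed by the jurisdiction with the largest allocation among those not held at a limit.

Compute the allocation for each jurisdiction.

Pioneer Township: $1,701,900 | Summit Zone: $331,800 | Lakeview District: $4,383,400

Sum of assessed value: 1,102,118.
Pro-rata shares before constraints: Pioneer Township 2,431,308.12; Summit Zone 280,464.79; Lakeview District 3,705,327.09.
Cap binds for Pioneer Township ($1,701,900); balance $4,715,200 reallocated over remaining assessed value 684,548.
Redistributed shares: Summit Zone 331,790.42 → $331,800; Lakeview District 4,383,409.58 → $4,383,400.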